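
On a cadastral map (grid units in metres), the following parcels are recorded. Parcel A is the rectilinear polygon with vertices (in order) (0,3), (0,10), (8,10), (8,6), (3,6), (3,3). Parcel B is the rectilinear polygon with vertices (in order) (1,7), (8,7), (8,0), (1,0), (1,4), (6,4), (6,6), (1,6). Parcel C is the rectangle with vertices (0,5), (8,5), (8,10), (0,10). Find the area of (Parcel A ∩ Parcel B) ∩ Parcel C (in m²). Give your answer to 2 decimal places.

7.00

The region (Parcel A ∩ Parcel B) ∩ Parcel C is the polygon with vertices (6,6), (3,6), (1,6), (1,7), (8,7), (8,6).
By the shoelace formula its area is 7.00.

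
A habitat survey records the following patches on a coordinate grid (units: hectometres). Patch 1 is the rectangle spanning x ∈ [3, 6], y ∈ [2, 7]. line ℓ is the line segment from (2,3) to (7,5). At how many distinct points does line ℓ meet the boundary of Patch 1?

2

The segment meets the boundary at (6,4.6), (3,3.4).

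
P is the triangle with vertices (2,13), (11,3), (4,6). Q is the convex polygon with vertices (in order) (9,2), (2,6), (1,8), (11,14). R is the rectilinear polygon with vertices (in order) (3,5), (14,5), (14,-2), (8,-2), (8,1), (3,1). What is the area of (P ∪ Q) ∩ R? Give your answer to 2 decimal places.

9.53

The region (P ∪ Q) ∩ R is the polygon with vertices (9.453,4.719), (11,3), (9.289,3.733), (9,2), (3.75,5), (9.5,5).
By the shoelace formula its area is 9.53.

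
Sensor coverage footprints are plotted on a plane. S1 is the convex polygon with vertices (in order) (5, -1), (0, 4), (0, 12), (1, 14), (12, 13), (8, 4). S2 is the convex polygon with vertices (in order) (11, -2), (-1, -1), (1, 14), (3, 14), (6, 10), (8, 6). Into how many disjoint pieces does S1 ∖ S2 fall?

2

S1 ∖ S2 splits into 2 disjoint pieces (area 2.75, area 34.2883).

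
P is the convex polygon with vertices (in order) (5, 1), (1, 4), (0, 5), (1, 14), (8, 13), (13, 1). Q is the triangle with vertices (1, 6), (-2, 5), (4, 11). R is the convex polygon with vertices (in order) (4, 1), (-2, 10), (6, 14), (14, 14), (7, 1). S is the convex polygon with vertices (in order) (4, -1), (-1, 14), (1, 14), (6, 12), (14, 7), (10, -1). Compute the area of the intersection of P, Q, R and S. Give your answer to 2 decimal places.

2.57

The intersection is the polygon with vertices (1.429,6.714), (1,8), (4,11).
By the shoelace formula its area is 2.57.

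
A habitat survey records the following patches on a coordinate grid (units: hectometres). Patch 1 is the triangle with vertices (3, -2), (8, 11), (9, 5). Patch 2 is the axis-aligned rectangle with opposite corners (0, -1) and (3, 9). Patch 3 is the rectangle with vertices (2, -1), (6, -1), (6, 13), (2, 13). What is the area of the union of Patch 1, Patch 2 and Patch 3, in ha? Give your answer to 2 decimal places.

91.29

By inclusion–exclusion:
Individual areas: |Patch 1| = 21.5, |Patch 2| = 30, |Patch 3| = 56.
|Patch 1∩Patch 2| = 0.
|Patch 1∩Patch 3| = 6.2137.
|Patch 2∩Patch 3|: x∈[2,3], y∈[-1,9] → 1·10 = 10.
|Patch 1∩Patch 2∩Patch 3| = 0.
|Patch 1 ∪ Patch 2 ∪ Patch 3| = 107.5 − 16.2137 + 0 = 91.29.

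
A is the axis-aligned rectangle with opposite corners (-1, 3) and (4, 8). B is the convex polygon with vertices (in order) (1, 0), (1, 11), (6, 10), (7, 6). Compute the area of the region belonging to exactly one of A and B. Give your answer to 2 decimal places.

37.50

|A| = 25, |B| = 42.5, |A∩B| = 15.
|A △ B| = |A| + |B| − 2·|A∩B| = 25 + 42.5 − 30 = 37.50.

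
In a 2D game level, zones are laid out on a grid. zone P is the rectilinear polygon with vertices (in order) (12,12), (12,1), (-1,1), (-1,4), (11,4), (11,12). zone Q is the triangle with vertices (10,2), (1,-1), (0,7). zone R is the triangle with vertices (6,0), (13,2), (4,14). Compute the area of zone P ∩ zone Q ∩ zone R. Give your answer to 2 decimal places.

7.57

The intersection is the polygon with vertices (6,4), (10,2), (7,1), (5.857,1), (5.429,4).
By the shoelace formula its area is 7.57.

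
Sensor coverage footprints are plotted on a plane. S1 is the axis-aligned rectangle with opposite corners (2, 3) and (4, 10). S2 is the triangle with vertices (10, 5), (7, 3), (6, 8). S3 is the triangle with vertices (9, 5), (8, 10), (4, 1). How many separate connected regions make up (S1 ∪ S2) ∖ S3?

3

(S1 ∪ S2) ∖ S3 splits into 3 disjoint pieces (area 14, area 1.855, area 0.6106).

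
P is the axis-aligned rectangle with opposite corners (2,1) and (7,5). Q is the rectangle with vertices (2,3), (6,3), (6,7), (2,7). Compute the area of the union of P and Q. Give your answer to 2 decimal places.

By inclusion–exclusion:
Individual areas: |P| = 20, |Q| = 16.
|P∩Q|: x∈[2,6], y∈[3,5] → 4·2 = 8.
|P ∪ Q| = 36 − 8 = 28.00.

28.00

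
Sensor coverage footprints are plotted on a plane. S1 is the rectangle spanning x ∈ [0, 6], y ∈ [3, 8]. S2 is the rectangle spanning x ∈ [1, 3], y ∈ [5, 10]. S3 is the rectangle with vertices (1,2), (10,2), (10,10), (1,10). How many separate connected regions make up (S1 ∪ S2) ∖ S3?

(S1 ∪ S2) ∖ S3 is a single connected region.

1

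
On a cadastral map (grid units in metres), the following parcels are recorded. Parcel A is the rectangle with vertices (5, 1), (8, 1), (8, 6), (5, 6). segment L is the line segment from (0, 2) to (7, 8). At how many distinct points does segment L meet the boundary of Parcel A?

The segment lies entirely outside Parcel A and never meets its boundary.

0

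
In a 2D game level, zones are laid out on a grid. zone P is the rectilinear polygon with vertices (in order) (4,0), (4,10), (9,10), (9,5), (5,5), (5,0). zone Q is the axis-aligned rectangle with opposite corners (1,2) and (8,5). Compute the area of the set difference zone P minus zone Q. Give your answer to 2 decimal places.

|zone P| = 30, |zone P∩zone Q| = 3.
|zone P ∖ zone Q| = |zone P| − |zone P∩zone Q| = 30 − 3 = 27.00.

27.00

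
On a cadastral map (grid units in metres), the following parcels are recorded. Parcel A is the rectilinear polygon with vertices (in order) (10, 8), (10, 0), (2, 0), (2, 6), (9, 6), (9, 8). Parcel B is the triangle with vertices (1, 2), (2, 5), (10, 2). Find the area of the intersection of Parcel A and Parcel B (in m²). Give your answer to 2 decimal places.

12.00

The intersection is the polygon with vertices (2,5), (10,2), (2,2).
By the shoelace formula its area is 12.00.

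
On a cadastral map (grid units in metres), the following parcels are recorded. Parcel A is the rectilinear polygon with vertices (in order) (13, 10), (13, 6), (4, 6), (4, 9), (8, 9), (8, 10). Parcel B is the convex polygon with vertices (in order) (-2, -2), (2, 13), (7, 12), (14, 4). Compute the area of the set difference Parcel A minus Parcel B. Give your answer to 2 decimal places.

|Parcel A| = 32, |Parcel A∩Parcel B| = 22.
|Parcel A ∖ Parcel B| = |Parcel A| − |Parcel A∩Parcel B| = 32 − 22 = 10.00.

10.00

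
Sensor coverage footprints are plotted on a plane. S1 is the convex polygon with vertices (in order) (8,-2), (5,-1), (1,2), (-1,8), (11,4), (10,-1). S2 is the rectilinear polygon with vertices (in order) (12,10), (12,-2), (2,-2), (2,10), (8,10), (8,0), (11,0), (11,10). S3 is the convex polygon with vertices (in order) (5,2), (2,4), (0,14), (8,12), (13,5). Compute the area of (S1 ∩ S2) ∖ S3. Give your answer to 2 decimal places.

23.91

|S1 ∩ S2| = 43.225.
|(S1 ∩ S2) ∩ S3| = 19.3125.
|(S1 ∩ S2) ∖ S3| = 43.225 − 19.3125 = 23.91.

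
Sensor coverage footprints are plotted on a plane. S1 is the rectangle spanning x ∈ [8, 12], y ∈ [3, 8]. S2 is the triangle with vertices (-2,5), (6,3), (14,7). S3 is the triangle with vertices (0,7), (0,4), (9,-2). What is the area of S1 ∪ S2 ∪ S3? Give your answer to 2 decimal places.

48.69

By inclusion–exclusion:
Individual areas: |S1| = 20, |S2| = 24, |S3| = 13.5.
|S1∩S2| = 6.
|S1∩S3| = 0.
|S2∩S3| = 2.8056.
|S1∩S2∩S3| = 0.
|S1 ∪ S2 ∪ S3| = 57.5 − 8.8056 + 0 = 48.69.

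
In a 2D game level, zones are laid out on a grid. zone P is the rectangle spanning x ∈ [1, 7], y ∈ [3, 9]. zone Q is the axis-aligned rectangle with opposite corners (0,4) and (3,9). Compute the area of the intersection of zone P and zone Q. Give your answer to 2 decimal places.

|zone P∩zone Q|: x∈[1,3], y∈[4,9] → 2·5 = 10.

10.00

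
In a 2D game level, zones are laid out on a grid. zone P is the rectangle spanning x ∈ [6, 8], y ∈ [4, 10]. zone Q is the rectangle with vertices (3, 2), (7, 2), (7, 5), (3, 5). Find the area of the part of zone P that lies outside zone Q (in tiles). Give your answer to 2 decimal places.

11.00

|zone P∩zone Q|: x∈[6,7], y∈[4,5] → 1·1 = 1.
|zone P| = 12.
|zone P ∖ zone Q| = |zone P| − |zone P∩zone Q| = 12 − 1 = 11.00.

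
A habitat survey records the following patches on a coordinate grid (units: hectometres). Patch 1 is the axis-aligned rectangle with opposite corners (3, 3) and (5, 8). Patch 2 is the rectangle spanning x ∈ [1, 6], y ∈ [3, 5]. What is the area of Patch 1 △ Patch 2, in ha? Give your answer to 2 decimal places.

12.00

|Patch 1∩Patch 2|: x∈[3,5], y∈[3,5] → 2·2 = 4.
|Patch 1 △ Patch 2| = |Patch 1| + |Patch 2| − 2·|Patch 1∩Patch 2| = 10 + 10 − 8 = 12.00.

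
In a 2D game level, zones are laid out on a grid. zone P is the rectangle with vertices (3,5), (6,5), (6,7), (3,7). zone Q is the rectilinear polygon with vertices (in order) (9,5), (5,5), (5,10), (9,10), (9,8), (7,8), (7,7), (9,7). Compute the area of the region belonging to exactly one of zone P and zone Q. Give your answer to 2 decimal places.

|zone P| = 6, |zone Q| = 18, |zone P∩zone Q| = 2.
|zone P △ zone Q| = |zone P| + |zone Q| − 2·|zone P∩zone Q| = 6 + 18 − 4 = 20.00.

20.00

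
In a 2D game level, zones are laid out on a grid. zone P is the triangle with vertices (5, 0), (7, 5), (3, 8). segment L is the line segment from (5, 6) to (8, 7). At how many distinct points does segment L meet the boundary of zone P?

1

The segment meets the boundary at (5.462,6.154).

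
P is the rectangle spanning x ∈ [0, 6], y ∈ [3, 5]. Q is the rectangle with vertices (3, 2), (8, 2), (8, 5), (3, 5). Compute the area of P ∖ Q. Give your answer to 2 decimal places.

6.00

|P∩Q|: x∈[3,6], y∈[3,5] → 3·2 = 6.
|P| = 12.
|P ∖ Q| = |P| − |P∩Q| = 12 − 6 = 6.00.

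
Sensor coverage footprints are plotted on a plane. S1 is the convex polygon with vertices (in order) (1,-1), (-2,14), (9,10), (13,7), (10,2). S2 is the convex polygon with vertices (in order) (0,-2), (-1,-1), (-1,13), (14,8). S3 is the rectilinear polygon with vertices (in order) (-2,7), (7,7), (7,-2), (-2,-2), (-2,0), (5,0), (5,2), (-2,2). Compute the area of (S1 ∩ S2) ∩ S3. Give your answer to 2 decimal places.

36.08

|S1 ∩ S2| = 103.1207.
|(S1 ∩ S2) ∩ S3| = 36.08.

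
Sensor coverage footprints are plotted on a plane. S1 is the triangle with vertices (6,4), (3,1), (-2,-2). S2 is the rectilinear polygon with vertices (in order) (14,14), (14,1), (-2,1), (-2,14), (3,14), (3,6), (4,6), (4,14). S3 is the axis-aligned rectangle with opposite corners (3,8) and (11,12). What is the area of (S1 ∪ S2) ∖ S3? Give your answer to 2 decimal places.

173.50

|S1 ∪ S2| = 201.5.
|(S1 ∪ S2) ∩ S3| = 28.
|(S1 ∪ S2) ∖ S3| = 201.5 − 28 = 173.50.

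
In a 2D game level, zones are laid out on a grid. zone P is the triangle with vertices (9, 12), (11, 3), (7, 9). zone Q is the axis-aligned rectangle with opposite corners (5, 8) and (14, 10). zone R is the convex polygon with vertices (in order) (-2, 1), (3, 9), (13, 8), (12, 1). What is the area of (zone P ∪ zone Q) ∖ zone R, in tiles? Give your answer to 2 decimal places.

16.58

|zone P ∪ zone Q| = 25.3333.
|(zone P ∪ zone Q) ∩ zone R| = 8.7556.
|(zone P ∪ zone Q) ∖ zone R| = 25.3333 − 8.7556 = 16.58.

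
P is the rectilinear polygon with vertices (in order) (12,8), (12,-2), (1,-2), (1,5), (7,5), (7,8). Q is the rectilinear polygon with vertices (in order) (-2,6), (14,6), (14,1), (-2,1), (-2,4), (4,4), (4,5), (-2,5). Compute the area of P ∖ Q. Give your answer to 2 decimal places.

|P| = 92, |P∩Q| = 46.
|P ∖ Q| = |P| − |P∩Q| = 92 − 46 = 46.00.

46.00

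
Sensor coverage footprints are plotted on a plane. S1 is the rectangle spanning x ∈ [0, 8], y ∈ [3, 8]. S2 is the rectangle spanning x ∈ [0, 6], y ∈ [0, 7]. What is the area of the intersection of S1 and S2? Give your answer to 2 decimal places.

24.00

|S1∩S2|: x∈[0,6], y∈[3,7] → 6·4 = 24.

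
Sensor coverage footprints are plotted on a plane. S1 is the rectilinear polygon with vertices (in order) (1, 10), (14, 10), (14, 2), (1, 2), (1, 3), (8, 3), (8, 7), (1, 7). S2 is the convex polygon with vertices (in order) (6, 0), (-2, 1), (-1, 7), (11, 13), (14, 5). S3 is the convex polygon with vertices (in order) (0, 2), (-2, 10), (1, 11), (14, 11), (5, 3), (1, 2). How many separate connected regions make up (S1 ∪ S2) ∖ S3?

2

(S1 ∪ S2) ∖ S3 splits into 2 disjoint pieces (area 4.75, area 65.5875).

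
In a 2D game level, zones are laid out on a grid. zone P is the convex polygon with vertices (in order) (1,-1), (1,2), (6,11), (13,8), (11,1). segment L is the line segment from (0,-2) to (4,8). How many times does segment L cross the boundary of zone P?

The segment meets the boundary at (3.143,5.857), (1,0.5).

2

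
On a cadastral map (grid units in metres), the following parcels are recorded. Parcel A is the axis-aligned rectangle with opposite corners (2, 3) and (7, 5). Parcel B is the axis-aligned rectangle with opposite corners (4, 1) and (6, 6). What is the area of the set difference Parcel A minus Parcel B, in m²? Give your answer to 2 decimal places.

6.00

|Parcel A∩Parcel B|: x∈[4,6], y∈[3,5] → 2·2 = 4.
|Parcel A| = 10.
|Parcel A ∖ Parcel B| = |Parcel A| − |Parcel A∩Parcel B| = 10 − 4 = 6.00.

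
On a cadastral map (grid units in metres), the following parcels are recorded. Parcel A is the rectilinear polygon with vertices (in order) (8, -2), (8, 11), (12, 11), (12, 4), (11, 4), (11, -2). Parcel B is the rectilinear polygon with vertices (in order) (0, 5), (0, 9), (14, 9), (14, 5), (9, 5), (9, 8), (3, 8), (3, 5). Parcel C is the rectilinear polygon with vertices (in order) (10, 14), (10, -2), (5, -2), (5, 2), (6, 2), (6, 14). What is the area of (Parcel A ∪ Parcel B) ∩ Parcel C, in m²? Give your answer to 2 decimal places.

The region (Parcel A ∪ Parcel B) ∩ Parcel C is the polygon with vertices (6,8), (6,9), (8,9), (8,11), (10,11), (10,-2), (8,-2), (8,8).
By the shoelace formula its area is 28.00.

28.00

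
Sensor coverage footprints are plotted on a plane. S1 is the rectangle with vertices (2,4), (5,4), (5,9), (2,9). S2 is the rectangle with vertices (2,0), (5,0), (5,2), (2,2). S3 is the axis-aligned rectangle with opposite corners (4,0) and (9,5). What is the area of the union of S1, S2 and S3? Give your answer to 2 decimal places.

By inclusion–exclusion:
Individual areas: |S1| = 15, |S2| = 6, |S3| = 25.
|S1∩S2| = 0 (no overlap).
|S1∩S3|: x∈[4,5], y∈[4,5] → 1·1 = 1.
|S2∩S3|: x∈[4,5], y∈[0,2] → 1·2 = 2.
|S1∩S2∩S3| = 0.
|S1 ∪ S2 ∪ S3| = 46 − 3 + 0 = 43.00.

43.00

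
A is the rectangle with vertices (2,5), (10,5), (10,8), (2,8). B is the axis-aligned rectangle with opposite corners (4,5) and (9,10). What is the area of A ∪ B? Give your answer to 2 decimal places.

34.00

By inclusion–exclusion:
Individual areas: |A| = 24, |B| = 25.
|A∩B|: x∈[4,9], y∈[5,8] → 5·3 = 15.
|A ∪ B| = 49 − 15 = 34.00.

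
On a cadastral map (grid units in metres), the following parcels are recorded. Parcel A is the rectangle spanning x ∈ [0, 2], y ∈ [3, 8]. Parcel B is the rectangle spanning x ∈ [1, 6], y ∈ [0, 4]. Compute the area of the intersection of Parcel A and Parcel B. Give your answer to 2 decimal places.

1.00

|Parcel A∩Parcel B|: x∈[1,2], y∈[3,4] → 1·1 = 1.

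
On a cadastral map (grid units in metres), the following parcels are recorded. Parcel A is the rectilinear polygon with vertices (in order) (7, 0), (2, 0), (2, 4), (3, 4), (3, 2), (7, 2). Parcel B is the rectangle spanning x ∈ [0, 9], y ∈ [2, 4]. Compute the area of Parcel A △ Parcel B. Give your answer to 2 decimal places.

26.00

|Parcel A| = 12, |Parcel B| = 18, |Parcel A∩Parcel B| = 2.
|Parcel A △ Parcel B| = |Parcel A| + |Parcel B| − 2·|Parcel A∩Parcel B| = 12 + 18 − 4 = 26.00.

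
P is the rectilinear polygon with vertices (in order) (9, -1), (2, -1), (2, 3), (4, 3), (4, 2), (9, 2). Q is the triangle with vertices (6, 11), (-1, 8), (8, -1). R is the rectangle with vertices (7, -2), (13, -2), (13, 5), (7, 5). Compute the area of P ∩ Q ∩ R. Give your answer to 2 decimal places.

1.75

The intersection is the polygon with vertices (8,-1), (7,0), (7,2), (7.5,2).
By the shoelace formula its area is 1.75.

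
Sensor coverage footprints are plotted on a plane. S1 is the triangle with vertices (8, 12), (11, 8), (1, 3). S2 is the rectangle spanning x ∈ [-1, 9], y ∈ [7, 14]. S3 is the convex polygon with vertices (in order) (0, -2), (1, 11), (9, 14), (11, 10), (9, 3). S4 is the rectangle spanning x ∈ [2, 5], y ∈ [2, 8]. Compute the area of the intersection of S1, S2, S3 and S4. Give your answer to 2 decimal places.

0.50

The intersection is the polygon with vertices (4.111,7), (4.889,8), (5,8), (5,7).
By the shoelace formula its area is 0.50.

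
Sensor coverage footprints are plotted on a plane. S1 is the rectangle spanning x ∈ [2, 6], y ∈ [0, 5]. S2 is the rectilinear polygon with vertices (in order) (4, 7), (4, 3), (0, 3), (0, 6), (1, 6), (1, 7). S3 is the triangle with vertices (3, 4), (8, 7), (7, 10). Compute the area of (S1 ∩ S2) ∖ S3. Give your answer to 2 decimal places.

3.63

|S1 ∩ S2| = 4.
|(S1 ∩ S2) ∩ S3| = 0.3667.
|(S1 ∩ S2) ∖ S3| = 4 − 0.3667 = 3.63.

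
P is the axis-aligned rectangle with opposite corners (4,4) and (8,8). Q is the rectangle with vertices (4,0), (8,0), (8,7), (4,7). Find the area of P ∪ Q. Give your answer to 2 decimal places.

32.00

By inclusion–exclusion:
Individual areas: |P| = 16, |Q| = 28.
|P∩Q|: x∈[4,8], y∈[4,7] → 4·3 = 12.
|P ∪ Q| = 44 − 12 = 32.00.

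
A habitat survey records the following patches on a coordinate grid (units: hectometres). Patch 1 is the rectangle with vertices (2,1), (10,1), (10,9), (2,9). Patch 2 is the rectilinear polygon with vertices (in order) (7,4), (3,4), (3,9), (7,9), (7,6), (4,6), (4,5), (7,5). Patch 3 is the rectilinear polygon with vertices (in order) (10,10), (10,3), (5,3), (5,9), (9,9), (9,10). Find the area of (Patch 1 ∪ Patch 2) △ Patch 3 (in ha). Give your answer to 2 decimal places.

|Patch 1 ∪ Patch 2| = 64.
|(Patch 1 ∪ Patch 2) ∩ Patch 3| = 30.
|(Patch 1 ∪ Patch 2) △ Patch 3| = 64 + 31 − 60 = 35.00.

35.00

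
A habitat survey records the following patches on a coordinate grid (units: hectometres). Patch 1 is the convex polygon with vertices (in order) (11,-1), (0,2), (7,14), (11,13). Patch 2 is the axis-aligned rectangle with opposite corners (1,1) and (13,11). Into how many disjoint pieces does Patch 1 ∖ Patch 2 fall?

3

Patch 1 ∖ Patch 2 splits into 3 disjoint pieces (area 7.3333, area 0.9935, area 12.625).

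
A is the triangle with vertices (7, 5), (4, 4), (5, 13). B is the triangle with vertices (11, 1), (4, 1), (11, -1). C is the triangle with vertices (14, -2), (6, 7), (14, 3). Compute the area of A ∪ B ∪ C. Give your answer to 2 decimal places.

By inclusion–exclusion:
Individual areas: |A| = 13, |B| = 7, |C| = 20.
|A∩B| = 0.
|A∩C| = 0.1242.
|B∩C| = 0.
|A∩B∩C| = 0.
|A ∪ B ∪ C| = 40 − 0.1242 + 0 = 39.88.

39.88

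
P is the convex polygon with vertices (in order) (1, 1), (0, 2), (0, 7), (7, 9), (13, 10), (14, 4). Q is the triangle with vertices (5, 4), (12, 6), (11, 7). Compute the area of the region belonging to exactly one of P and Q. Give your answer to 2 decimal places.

81.50

|P| = 86, |Q| = 4.5, |P∩Q| = 4.5.
|P △ Q| = |P| + |Q| − 2·|P∩Q| = 86 + 4.5 − 9 = 81.50.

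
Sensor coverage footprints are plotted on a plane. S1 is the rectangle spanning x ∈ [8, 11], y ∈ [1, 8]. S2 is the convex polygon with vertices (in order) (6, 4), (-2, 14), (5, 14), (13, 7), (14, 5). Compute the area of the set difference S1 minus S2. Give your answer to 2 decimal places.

10.31

|S1| = 21, |S1∩S2| = 10.6875.
|S1 ∖ S2| = |S1| − |S1∩S2| = 21 − 10.6875 = 10.31.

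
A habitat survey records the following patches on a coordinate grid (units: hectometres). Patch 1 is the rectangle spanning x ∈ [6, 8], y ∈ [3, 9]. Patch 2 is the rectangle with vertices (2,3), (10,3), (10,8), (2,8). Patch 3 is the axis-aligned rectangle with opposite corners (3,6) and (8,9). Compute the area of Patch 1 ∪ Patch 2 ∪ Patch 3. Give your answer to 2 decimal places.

45.00

By inclusion–exclusion:
Individual areas: |Patch 1| = 12, |Patch 2| = 40, |Patch 3| = 15.
|Patch 1∩Patch 2|: x∈[6,8], y∈[3,8] → 2·5 = 10.
|Patch 1∩Patch 3|: x∈[6,8], y∈[6,9] → 2·3 = 6.
|Patch 2∩Patch 3|: x∈[3,8], y∈[6,8] → 5·2 = 10.
|Patch 1∩Patch 2∩Patch 3| = 4.
|Patch 1 ∪ Patch 2 ∪ Patch 3| = 67 − 26 + 4 = 45.00.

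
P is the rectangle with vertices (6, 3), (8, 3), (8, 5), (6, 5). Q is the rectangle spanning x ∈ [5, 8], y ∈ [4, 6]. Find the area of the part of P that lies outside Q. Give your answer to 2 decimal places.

2.00

|P∩Q|: x∈[6,8], y∈[4,5] → 2·1 = 2.
|P| = 4.
|P ∖ Q| = |P| − |P∩Q| = 4 − 2 = 2.00.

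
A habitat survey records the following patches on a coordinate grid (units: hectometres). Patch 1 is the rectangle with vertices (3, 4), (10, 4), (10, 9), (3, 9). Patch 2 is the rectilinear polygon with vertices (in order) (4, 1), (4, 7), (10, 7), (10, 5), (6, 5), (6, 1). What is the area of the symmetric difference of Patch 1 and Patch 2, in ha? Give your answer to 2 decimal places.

|Patch 1| = 35, |Patch 2| = 20, |Patch 1∩Patch 2| = 14.
|Patch 1 △ Patch 2| = |Patch 1| + |Patch 2| − 2·|Patch 1∩Patch 2| = 35 + 20 − 28 = 27.00.

27.00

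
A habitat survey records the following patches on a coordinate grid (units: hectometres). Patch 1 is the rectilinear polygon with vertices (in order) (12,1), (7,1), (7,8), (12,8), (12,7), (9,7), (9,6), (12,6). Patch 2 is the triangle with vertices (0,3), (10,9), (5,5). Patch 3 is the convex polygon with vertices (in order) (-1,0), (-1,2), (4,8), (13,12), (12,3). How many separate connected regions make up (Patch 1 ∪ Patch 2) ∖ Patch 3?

1

(Patch 1 ∪ Patch 2) ∖ Patch 3 is a single connected region.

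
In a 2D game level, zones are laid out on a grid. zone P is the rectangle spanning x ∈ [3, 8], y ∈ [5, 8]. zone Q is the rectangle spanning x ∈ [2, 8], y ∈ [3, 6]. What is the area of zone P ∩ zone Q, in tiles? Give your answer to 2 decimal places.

5.00

|zone P∩zone Q|: x∈[3,8], y∈[5,6] → 5·1 = 5.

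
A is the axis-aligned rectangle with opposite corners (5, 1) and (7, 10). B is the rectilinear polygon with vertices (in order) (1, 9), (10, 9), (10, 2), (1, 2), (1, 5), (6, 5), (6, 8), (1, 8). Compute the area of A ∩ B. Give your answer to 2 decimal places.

The intersection is the polygon with vertices (7,2), (5,2), (5,5), (6,5), (6,8), (5,8), (5,9), (7,9).
By the shoelace formula its area is 11.00.

11.00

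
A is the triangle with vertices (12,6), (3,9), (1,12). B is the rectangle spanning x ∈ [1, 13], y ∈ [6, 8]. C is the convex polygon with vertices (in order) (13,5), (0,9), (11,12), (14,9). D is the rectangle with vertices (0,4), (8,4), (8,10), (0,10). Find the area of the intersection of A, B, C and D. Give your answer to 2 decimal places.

The intersection is the polygon with vertices (6,8), (8,8), (8,7.333).
By the shoelace formula its area is 0.67.

0.67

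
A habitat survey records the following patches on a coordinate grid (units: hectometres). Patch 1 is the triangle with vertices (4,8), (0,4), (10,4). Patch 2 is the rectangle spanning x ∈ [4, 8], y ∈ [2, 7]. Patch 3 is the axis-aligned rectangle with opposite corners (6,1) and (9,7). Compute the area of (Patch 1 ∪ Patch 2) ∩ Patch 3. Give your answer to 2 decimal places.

11.00

The region (Patch 1 ∪ Patch 2) ∩ Patch 3 is the polygon with vertices (8,7), (8,5.333), (9,4.667), (9,4), (8,4), (8,2), (6,2), (6,7).
By the shoelace formula its area is 11.00.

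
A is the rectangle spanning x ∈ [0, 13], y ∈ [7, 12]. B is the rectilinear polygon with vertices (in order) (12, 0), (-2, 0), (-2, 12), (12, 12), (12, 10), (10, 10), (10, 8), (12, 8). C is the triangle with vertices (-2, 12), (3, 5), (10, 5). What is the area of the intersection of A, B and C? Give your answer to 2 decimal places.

10.87

The intersection is the polygon with vertices (1.571,7), (0,9.2), (0,10.833), (6.571,7).
By the shoelace formula its area is 10.87.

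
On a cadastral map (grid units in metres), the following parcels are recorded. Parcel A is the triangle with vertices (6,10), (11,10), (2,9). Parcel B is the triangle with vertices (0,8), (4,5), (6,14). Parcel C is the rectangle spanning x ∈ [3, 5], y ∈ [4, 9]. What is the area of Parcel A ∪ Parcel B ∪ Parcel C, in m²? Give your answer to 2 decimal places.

27.47

By inclusion–exclusion:
Individual areas: |Parcel A| = 2.5, |Parcel B| = 21, |Parcel C| = 10.
|Parcel A∩Parcel B| = 0.6292.
|Parcel A∩Parcel C| = 0.
|Parcel B∩Parcel C| = 5.4028.
|Parcel A∩Parcel B∩Parcel C| = 0.
|Parcel A ∪ Parcel B ∪ Parcel C| = 33.5 − 6.032 + 0 = 27.47.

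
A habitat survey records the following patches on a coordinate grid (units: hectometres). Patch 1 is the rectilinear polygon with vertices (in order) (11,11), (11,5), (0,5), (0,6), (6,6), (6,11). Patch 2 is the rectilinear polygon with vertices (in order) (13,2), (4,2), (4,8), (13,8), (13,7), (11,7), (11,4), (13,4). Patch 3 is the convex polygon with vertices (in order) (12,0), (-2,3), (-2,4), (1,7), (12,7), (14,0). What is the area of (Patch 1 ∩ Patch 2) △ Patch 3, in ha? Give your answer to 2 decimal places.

72.50

|Patch 1 ∩ Patch 2| = 17.
|(Patch 1 ∩ Patch 2) ∩ Patch 3| = 12.
|(Patch 1 ∩ Patch 2) △ Patch 3| = 17 + 79.5 − 24 = 72.50.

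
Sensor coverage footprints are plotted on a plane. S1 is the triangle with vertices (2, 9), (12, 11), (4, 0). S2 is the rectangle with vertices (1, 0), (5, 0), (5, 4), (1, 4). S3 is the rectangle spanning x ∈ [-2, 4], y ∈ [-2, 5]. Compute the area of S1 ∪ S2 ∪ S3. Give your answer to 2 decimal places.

86.91

By inclusion–exclusion:
Individual areas: |S1| = 47, |S2| = 16, |S3| = 42.
|S1∩S2| = 5.0903.
|S1∩S3| = 2.7778.
|S2∩S3|: x∈[1,4], y∈[0,4] → 3·4 = 12.
|S1∩S2∩S3| = 1.7778.
|S1 ∪ S2 ∪ S3| = 105 − 19.8681 + 1.7778 = 86.91.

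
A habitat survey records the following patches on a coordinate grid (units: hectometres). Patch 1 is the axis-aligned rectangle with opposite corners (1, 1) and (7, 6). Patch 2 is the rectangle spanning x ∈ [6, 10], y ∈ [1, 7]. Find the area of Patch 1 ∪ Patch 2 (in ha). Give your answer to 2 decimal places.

By inclusion–exclusion:
Individual areas: |Patch 1| = 30, |Patch 2| = 24.
|Patch 1∩Patch 2|: x∈[6,7], y∈[1,6] → 1·5 = 5.
|Patch 1 ∪ Patch 2| = 54 − 5 = 49.00.

49.00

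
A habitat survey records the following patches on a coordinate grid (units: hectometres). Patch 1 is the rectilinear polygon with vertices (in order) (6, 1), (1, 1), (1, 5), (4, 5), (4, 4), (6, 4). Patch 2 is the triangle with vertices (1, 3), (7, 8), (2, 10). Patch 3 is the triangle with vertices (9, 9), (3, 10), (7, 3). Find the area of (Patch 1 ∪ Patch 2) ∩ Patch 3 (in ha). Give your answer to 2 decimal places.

4.42

The region (Patch 1 ∪ Patch 2) ∩ Patch 3 is the polygon with vertices (7,8), (5.064,6.387), (3.296,9.482).
By the shoelace formula its area is 4.42.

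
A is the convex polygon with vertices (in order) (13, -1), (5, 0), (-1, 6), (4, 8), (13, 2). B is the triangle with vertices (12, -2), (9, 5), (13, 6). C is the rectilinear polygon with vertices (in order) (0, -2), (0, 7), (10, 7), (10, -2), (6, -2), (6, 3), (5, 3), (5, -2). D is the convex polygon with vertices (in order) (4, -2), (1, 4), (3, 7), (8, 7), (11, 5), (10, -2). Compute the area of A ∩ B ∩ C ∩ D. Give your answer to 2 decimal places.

The intersection is the polygon with vertices (10,4), (10,2.667), (9.2,4.533).
By the shoelace formula its area is 0.53.

0.53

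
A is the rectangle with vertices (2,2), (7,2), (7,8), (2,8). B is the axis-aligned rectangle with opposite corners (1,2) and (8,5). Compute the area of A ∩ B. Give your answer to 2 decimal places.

|A∩B|: x∈[2,7], y∈[2,5] → 5·3 = 15.

15.00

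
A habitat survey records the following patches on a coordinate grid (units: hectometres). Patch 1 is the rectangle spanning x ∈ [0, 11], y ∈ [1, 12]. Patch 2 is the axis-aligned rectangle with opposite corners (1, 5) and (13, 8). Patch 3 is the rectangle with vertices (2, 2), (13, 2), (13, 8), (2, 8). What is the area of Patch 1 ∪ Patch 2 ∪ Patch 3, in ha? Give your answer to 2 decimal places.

By inclusion–exclusion:
Individual areas: |Patch 1| = 121, |Patch 2| = 36, |Patch 3| = 66.
|Patch 1∩Patch 2|: x∈[1,11], y∈[5,8] → 10·3 = 30.
|Patch 1∩Patch 3|: x∈[2,11], y∈[2,8] → 9·6 = 54.
|Patch 2∩Patch 3|: x∈[2,13], y∈[5,8] → 11·3 = 33.
|Patch 1∩Patch 2∩Patch 3| = 27.
|Patch 1 ∪ Patch 2 ∪ Patch 3| = 223 − 117 + 27 = 133.00.

133.00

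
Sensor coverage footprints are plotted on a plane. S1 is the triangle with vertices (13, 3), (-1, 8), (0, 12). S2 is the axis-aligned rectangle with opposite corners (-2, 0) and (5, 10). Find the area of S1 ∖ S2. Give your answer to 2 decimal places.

|S1| = 30.5, |S1∩S2| = 16.3858.
|S1 ∖ S2| = |S1| − |S1∩S2| = 30.5 − 16.3858 = 14.11.

14.11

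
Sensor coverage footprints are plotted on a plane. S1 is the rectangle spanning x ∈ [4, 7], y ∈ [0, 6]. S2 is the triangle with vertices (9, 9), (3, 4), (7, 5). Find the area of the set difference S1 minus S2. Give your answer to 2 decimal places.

14.69

|S1| = 18, |S1∩S2| = 3.3083.
|S1 ∖ S2| = |S1| − |S1∩S2| = 18 − 3.3083 = 14.69.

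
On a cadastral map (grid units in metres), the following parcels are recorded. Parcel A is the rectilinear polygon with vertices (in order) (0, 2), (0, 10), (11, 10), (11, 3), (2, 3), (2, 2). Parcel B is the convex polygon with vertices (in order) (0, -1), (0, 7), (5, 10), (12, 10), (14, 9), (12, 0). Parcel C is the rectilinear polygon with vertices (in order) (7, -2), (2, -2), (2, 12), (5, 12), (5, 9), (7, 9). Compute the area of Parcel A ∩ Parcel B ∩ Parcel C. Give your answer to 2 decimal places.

30.30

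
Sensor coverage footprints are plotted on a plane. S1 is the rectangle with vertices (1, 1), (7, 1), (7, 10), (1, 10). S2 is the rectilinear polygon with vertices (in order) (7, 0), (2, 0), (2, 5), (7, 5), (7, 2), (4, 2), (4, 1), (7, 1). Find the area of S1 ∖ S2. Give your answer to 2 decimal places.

37.00

|S1| = 54, |S1∩S2| = 17.
|S1 ∖ S2| = |S1| − |S1∩S2| = 54 − 17 = 37.00.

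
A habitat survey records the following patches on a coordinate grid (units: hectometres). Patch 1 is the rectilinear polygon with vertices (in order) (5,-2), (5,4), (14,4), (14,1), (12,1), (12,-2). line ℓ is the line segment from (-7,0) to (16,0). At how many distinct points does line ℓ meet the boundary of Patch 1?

The segment meets the boundary at (12,0), (5,0).

2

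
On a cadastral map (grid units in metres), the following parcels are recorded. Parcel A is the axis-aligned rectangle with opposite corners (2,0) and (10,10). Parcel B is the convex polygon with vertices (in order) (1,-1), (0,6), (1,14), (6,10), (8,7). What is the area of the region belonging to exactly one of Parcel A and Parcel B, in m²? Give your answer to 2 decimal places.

|Parcel A| = 80, |Parcel B| = 63.5, |Parcel A∩Parcel B| = 35.5714.
|Parcel A △ Parcel B| = |Parcel A| + |Parcel B| − 2·|Parcel A∩Parcel B| = 80 + 63.5 − 71.1429 = 72.36.

72.36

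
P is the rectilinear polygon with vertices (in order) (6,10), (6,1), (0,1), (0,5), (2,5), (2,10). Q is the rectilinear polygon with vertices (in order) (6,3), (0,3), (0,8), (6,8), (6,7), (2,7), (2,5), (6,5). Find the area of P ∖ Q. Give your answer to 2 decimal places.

|P| = 44, |P∩Q| = 16.
|P ∖ Q| = |P| − |P∩Q| = 44 − 16 = 28.00.

28.00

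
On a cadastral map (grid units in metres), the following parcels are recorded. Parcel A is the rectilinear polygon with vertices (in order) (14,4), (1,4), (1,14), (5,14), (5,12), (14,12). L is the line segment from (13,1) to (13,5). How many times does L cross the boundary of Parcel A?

1

The segment meets the boundary at (13,4).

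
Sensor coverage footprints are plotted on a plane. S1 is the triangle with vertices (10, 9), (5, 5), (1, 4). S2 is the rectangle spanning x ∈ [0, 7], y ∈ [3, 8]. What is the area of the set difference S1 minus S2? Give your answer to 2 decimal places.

1.10

|S1| = 5.5, |S1∩S2| = 4.4.
|S1 ∖ S2| = |S1| − |S1∩S2| = 5.5 − 4.4 = 1.10.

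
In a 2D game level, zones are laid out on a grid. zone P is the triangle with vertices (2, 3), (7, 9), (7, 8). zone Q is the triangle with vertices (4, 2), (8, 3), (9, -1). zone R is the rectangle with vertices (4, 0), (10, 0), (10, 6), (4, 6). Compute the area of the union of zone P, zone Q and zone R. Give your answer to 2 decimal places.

38.86

By inclusion–exclusion:
Individual areas: |zone P| = 2.5, |zone Q| = 8.5, |zone R| = 36.
|zone P∩zone Q| = 0.
|zone P∩zone R| = 0.35.
|zone Q∩zone R| = 7.7917.
|zone P∩zone Q∩zone R| = 0.
|zone P ∪ zone Q ∪ zone R| = 47 − 8.1417 + 0 = 38.86.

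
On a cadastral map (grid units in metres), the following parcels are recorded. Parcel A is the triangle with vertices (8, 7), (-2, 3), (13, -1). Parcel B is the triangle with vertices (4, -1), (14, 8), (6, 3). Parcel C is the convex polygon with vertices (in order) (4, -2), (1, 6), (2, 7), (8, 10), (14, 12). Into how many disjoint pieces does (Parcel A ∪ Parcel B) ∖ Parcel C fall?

2

(Parcel A ∪ Parcel B) ∖ Parcel C splits into 2 disjoint pieces (area 5.4801, area 20.7193).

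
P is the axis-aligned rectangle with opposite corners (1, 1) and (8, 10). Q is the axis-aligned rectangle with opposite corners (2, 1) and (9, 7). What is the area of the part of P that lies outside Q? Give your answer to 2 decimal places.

27.00

|P∩Q|: x∈[2,8], y∈[1,7] → 6·6 = 36.
|P| = 63.
|P ∖ Q| = |P| − |P∩Q| = 63 − 36 = 27.00.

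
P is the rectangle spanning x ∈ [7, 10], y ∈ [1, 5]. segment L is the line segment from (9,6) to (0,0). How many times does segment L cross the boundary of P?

2

The segment meets the boundary at (7,4.667), (7.5,5).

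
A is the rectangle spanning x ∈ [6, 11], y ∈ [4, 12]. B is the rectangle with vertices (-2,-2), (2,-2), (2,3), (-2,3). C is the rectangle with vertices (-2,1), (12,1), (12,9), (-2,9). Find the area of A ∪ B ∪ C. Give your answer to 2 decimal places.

139.00

By inclusion–exclusion:
Individual areas: |A| = 40, |B| = 20, |C| = 112.
|A∩B| = 0 (no overlap).
|A∩C|: x∈[6,11], y∈[4,9] → 5·5 = 25.
|B∩C|: x∈[-2,2], y∈[1,3] → 4·2 = 8.
|A∩B∩C| = 0.
|A ∪ B ∪ C| = 172 − 33 + 0 = 139.00.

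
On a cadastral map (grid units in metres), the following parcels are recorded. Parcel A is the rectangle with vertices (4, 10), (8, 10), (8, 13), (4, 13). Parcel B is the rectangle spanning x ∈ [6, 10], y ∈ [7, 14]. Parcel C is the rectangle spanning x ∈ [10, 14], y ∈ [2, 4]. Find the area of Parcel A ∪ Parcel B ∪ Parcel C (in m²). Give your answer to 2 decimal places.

By inclusion–exclusion:
Individual areas: |Parcel A| = 12, |Parcel B| = 28, |Parcel C| = 8.
|Parcel A∩Parcel B|: x∈[6,8], y∈[10,13] → 2·3 = 6.
|Parcel A∩Parcel C| = 0 (no overlap).
|Parcel B∩Parcel C| = 0 (no overlap).
|Parcel A∩Parcel B∩Parcel C| = 0.
|Parcel A ∪ Parcel B ∪ Parcel C| = 48 − 6 + 0 = 42.00.

42.00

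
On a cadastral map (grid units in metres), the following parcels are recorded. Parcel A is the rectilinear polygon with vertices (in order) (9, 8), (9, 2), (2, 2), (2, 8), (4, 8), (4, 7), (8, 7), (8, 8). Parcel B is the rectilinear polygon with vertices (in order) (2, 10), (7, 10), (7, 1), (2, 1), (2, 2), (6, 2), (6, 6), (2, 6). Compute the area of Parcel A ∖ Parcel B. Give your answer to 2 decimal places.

27.00

|Parcel A| = 38, |Parcel A∩Parcel B| = 11.
|Parcel A ∖ Parcel B| = |Parcel A| − |Parcel A∩Parcel B| = 38 − 11 = 27.00.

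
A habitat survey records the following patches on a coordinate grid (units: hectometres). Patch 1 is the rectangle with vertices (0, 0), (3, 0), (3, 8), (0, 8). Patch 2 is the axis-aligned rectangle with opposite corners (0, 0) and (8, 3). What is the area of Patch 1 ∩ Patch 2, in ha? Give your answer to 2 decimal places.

|Patch 1∩Patch 2|: x∈[0,3], y∈[0,3] → 3·3 = 9.

9.00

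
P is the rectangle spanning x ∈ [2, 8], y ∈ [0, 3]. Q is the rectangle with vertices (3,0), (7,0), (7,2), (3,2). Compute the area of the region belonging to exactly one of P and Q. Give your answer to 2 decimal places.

10.00

|P∩Q|: x∈[3,7], y∈[0,2] → 4·2 = 8.
|P △ Q| = |P| + |Q| − 2·|P∩Q| = 18 + 8 − 16 = 10.00.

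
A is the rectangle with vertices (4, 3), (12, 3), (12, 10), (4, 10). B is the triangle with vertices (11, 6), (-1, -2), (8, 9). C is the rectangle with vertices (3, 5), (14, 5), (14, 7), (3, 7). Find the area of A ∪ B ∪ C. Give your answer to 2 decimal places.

71.03

By inclusion–exclusion:
Individual areas: |A| = 56, |B| = 30, |C| = 22.
|A∩B| = 20.9722.
|A∩C|: x∈[4,12], y∈[5,7] → 8·2 = 16.
|B∩C| = 9.6591.
|A∩B∩C| = 9.6591.
|A ∪ B ∪ C| = 108 − 46.6313 + 9.6591 = 71.03.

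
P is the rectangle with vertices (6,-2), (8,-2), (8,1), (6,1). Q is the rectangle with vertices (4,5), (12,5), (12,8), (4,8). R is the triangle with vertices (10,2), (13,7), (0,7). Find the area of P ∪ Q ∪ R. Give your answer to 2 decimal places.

By inclusion–exclusion:
Individual areas: |P| = 6, |Q| = 24, |R| = 32.5.
|P∩Q| = 0 (no overlap).
|P∩R| = 0.
|Q∩R| = 15.9667.
|P∩Q∩R| = 0.
|P ∪ Q ∪ R| = 62.5 − 15.9667 + 0 = 46.53.

46.53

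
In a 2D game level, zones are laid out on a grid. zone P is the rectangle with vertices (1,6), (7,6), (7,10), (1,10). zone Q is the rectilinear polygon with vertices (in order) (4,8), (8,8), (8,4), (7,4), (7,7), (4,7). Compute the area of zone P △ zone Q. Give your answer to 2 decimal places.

25.00

|zone P| = 24, |zone Q| = 7, |zone P∩zone Q| = 3.
|zone P △ zone Q| = |zone P| + |zone Q| − 2·|zone P∩zone Q| = 24 + 7 − 6 = 25.00.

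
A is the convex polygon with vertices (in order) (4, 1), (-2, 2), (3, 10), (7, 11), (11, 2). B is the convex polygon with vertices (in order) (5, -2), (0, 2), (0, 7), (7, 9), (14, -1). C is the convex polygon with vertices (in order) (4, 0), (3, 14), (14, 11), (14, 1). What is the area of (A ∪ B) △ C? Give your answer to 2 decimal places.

114.48

|A ∪ B| = 113.5884.
|(A ∪ B) ∩ C| = 62.3046.
|(A ∪ B) △ C| = 113.5884 + 125.5 − 124.6092 = 114.48.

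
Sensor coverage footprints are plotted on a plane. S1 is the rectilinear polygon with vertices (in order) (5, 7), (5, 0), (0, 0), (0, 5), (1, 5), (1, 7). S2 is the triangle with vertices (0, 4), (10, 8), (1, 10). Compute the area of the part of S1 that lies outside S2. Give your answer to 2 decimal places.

25.08

|S1| = 33, |S1∩S2| = 7.9167.
|S1 ∖ S2| = |S1| − |S1∩S2| = 33 − 7.9167 = 25.08.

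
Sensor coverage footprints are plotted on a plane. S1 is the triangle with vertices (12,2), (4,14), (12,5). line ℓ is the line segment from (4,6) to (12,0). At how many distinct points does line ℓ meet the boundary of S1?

The segment lies entirely outside S1 and never meets its boundary.

0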